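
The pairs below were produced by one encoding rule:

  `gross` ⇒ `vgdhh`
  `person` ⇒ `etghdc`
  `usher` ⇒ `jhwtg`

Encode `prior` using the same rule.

Compare letters: g→v is +15, r→g is +15, o→d is +15 — a constant shift. It's a constant shift of +15 (ROT15).
Applying it to prior: p+15=e, r+15=g, i+15=x, o+15=d, r+15=g.

egxdg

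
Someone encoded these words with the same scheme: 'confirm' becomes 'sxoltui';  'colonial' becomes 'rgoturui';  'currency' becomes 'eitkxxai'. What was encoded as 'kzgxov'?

pirate

The output letters match the input read backwards, each shifted +6: confirm reversed is mrifnoc. Read the word backwards and shift each letter +6.
Undoing it on kzgxov: shift back: k−6=e, z−6=t, g−6=a, x−6=r, o−6=i, v−6=p → etarip; then reverse → pirate.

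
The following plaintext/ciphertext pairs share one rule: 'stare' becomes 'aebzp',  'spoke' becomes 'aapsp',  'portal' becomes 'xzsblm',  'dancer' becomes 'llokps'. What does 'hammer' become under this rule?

plnups

A repeating key of period 3 is used — shifts +8, +11, +1 over and over.
For hammer: h+8=p, a+11=l, m+1=n, m+8=u, e+11=p, r+1=s.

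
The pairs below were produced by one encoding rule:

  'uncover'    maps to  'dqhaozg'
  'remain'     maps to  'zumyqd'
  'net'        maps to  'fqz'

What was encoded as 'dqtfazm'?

another

The output letters match the input read backwards, each shifted +12: uncover reversed is revocnu. Read the word backwards and shift each letter +12.
Reversing it on dqtfazm: shift back: d−12=r, q−12=e, t−12=h, f−12=t, a−12=o, z−12=n, m−12=a → rehtona; then reverse → another.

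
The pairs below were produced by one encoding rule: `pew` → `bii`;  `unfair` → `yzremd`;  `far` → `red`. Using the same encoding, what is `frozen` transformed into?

The shift depends on letter class: consonant p→b is +12, but vowel e→i is +4. Vowels shift forward by 4 and consonants shift forward by 12.
For frozen: f(cons)+12=r, r(cons)+12=d, o(vowel)+4=s, z(cons)+12=l, e(vowel)+4=i, n(cons)+12=z.

rdsliz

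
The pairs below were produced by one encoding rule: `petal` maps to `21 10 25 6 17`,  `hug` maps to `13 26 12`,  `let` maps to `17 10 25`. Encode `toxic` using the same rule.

p is letter #16 and maps to 21: an offset of 5. The number is (letter's place in the alphabet, a=1) + 5.
For toxic: t=20→25, o=15→20, x=24→29, i=9→14, c=3→8.

25 20 29 14 8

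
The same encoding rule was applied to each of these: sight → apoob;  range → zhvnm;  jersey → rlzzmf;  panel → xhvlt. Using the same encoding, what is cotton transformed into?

Shifts by position in sight: pos 0: s→a (+8), pos 1: i→p (+7), pos 2: g→o (+8), pos 3: h→o (+7) — repeating every 2. It's a Vigenère-style cipher with numeric key [8,7]: position i shifts by key[i mod 2].
For cotton: c+8=k, o+7=v, t+8=b, t+7=a, o+8=w, n+7=u.

kvbawu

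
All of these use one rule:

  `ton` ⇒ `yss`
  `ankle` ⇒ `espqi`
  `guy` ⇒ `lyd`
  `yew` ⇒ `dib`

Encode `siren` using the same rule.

xmwis

Two shifts are in play — +4 for a/e/i/o/u, +5 for every other letter.
On siren: s(cons)+5=x, i(vowel)+4=m, r(cons)+5=w, e(vowel)+4=i, n(cons)+5=s.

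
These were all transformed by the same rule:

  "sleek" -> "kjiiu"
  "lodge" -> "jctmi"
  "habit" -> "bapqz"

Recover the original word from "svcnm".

s(18)→k(10) and l(11)→j(9) fit y≡15x+0 (mod 26); the inverse of 15 mod 26 is 7. This is an affine cipher: with a=0,…,z=25, each position x becomes (15x+0) mod 26.
Reversing it on svcnm: s(18)→7·(18−0)≡22=w; v(21)→7·(21−0)≡17=r; c(2)→7·(2−0)≡14=o; n(13)→7·(13−0)≡13=n; m(12)→7·(12−0)≡6=g (all mod 26).

wrong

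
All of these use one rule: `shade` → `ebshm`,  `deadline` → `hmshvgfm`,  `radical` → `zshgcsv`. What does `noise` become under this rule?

fkgem

s(18)→e(4) and h(7)→b(1) fit y≡5x+18 (mod 26); the inverse of 5 mod 26 is 21. Each letter's alphabet position (a=0..z=25) is mapped through 5·x+18 mod 26 — an affine cipher.
For noise: n(13)→5·13+18≡5=f; o(14)→5·14+18≡10=k; i(8)→5·8+18≡6=g; s(18)→5·18+18≡4=e; e(4)→5·4+18≡12=m (all mod 26).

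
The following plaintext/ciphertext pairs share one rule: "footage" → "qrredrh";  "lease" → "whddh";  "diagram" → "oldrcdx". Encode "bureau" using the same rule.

mxchdx

Two shifts are in play — +3 for a/e/i/o/u, +11 for every other letter.
Applying it to bureau: b(cons)+11=m, u(vowel)+3=x, r(cons)+11=c, e(vowel)+3=h, a(vowel)+3=d, u(vowel)+3=x.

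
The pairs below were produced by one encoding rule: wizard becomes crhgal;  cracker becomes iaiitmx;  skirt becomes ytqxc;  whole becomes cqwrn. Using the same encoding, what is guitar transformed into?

Shifts by position in wizard: pos 0: w→c (+6), pos 1: i→r (+9), pos 2: z→h (+8), pos 3: a→g (+6), pos 4: r→a (+9), pos 5: d→l (+8) — repeating every 3. The shifts repeat in a cycle of length 3: positions 0,1,… shift by +6, +9, +8, then the pattern repeats.
For guitar: g+6=m, u+9=d, i+8=q, t+6=z, a+9=j, r+8=z.

mdqzjz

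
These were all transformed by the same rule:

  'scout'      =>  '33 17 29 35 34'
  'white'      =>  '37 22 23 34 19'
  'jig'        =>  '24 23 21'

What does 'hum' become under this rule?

22 35 27

Each letter is replaced by its alphabet position (a=1..z=26) + 14.
On hum: h=8→22, u=21→35, m=13→27.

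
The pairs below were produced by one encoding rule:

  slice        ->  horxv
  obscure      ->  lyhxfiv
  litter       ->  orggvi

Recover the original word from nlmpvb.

Each pair mirrors across the alphabet (s↔h, l↔o, i↔r): positions sum to 25. Each letter is replaced by its mirror in the alphabet: a↔z, b↔y, c↔x, and so on (the Atbash cipher).
Reversing it on nlmpvb: n↔m, l↔o, m↔n, p↔k, v↔e, b↔y.

monkey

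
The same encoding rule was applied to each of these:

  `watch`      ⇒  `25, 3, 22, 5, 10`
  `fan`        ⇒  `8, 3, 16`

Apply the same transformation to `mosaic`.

The number is (letter's place in the alphabet, a=1) + 2.
For mosaic: m=13→15, o=15→17, s=19→21, a=1→3, i=9→11, c=3→5.

15, 17, 21, 3, 11, 5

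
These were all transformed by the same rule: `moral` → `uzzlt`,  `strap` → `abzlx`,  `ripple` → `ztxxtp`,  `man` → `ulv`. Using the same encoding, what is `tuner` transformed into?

The shift depends on letter class: consonant m→u is +8, but vowel o→z is +11. The rule splits by letter class: vowels +11, consonants +8.
For tuner: t(cons)+8=b, u(vowel)+11=f, n(cons)+8=v, e(vowel)+11=p, r(cons)+8=z.

bfvpz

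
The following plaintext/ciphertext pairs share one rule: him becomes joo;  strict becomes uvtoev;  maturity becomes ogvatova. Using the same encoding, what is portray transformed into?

The rule splits by letter class: vowels +6, consonants +2.
Applying it to portray: p(cons)+2=r, o(vowel)+6=u, r(cons)+2=t, t(cons)+2=v, r(cons)+2=t, a(vowel)+6=g, y(cons)+2=a.

rutvtga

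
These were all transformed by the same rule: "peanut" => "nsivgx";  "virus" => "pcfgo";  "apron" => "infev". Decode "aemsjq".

p(15)→n(13) and e(4)→s(18) fit y≡9x+8 (mod 26); the inverse of 9 mod 26 is 3. Treating letters as 0–25, the rule is x ↦ 9x + 8 (mod 26).
Reversing it on aemsjq: a(0)→3·(0−8)≡2=c; e(4)→3·(4−8)≡14=o; m(12)→3·(12−8)≡12=m; s(18)→3·(18−8)≡4=e; j(9)→3·(9−8)≡3=d; q(16)→3·(16−8)≡24=y (all mod 26).

comedy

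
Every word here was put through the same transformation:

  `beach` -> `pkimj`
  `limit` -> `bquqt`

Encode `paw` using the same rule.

eix

The word is reversed, then every letter is shifted forward by 8.
For paw: reverse → wap; then shift: w+8=e, a+8=i, p+8=x.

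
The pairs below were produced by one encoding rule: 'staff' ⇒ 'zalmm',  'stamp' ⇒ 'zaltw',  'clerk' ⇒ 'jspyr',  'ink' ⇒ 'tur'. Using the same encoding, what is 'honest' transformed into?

ozupza

The shift depends on letter class: consonant s→z is +7, but vowel a→l is +11. The rule splits by letter class: vowels +11, consonants +7.
For honest: h(cons)+7=o, o(vowel)+11=z, n(cons)+7=u, e(vowel)+11=p, s(cons)+7=z, t(cons)+7=a.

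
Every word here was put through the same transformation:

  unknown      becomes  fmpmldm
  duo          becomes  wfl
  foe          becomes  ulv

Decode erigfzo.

Letters are reflected about the middle of the alphabet (position → 25−position): Atbash.
Reversing it on erigfzo: e↔v, r↔i, i↔r, g↔t, f↔u, z↔a, o↔l.

virtual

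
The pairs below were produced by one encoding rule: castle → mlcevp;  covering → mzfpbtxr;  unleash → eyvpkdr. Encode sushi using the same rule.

Shifts by position in castle: pos 0: c→m (+10), pos 1: a→l (+11), pos 2: s→c (+10), pos 3: t→e (+11) — repeating every 2. The shifts repeat in a cycle of length 2: positions 0,1,… shift by +10, +11, then the pattern repeats.
On sushi: s+10=c, u+11=f, s+10=c, h+11=s, i+10=s.

cfcss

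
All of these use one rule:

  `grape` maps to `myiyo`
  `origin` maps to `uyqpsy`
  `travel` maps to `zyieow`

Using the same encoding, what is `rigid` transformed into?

Letter i (0-indexed) is shifted by i+6, so successive shifts are 6, 7, 8, ….
Applying it to rigid: r+6=x, i+7=p, g+8=o, i+9=r, d+10=n.

xporn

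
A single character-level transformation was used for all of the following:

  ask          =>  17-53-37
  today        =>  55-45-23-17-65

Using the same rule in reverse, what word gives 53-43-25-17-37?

a(#1)→17 and s(#19)→53: differences scale by 2, so n = 2·pos + 15. Each letter becomes 2×(its alphabet position, a=1..z=26) + 15.
Reversing it on 53-43-25-17-37: 53→(53−15)÷2=19=s, 43→(43−15)÷2=14=n, 25→(25−15)÷2=5=e, 17→(17−15)÷2=1=a, 37→(37−15)÷2=11=k.

sneak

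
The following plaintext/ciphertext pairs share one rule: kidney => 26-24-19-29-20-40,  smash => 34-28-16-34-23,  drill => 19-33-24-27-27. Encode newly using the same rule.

29-20-38-27-40

k is letter #11 and maps to 26: an offset of 15. The number is (letter's place in the alphabet, a=1) + 15.
Applying it to newly: n=14→29, e=5→20, w=23→38, l=12→27, y=25→40.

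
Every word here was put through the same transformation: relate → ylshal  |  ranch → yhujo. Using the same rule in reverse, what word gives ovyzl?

Compare letters: r→y is +7, e→l is +7, l→s is +7 — a constant shift. This is a Caesar cipher with shift 7.
Undoing it on ovyzl: o−7=h, v−7=o, y−7=r, z−7=s, l−7=e.

horse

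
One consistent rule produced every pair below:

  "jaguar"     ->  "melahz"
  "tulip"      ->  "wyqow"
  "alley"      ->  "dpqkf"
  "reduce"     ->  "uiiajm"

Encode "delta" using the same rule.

In jaguar: j→m is +3, a→e is +4, g→l is +5, u→a is +6 — the shift increases by 1 each position. Letter i (0-indexed) is shifted by i+3, so successive shifts are 3, 4, 5, ….
Applying it to delta: d+3=g, e+4=i, l+5=q, t+6=z, a+7=h.

giqzh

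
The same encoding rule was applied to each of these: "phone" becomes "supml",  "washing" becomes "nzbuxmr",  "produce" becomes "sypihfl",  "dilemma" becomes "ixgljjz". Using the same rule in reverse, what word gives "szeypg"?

patrol

p(15)→s(18) and h(7)→u(20) fit y≡3x+25 (mod 26); the inverse of 3 mod 26 is 9. Treating letters as 0–25, the rule is x ↦ 3x + 25 (mod 26).
Undoing it on szeypg: s(18)→9·(18−25)≡15=p; z(25)→9·(25−25)≡0=a; e(4)→9·(4−25)≡19=t; y(24)→9·(24−25)≡17=r; p(15)→9·(15−25)≡14=o; g(6)→9·(6−25)≡11=l (all mod 26).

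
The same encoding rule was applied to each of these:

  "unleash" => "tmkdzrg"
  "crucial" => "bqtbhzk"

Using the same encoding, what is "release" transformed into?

Compare letters: u→t is +25, n→m is +25, l→k is +25 — a constant shift. This is a Caesar cipher with shift 25.
For release: r+25=q, e+25=d, l+25=k, e+25=d, a+25=z, s+25=r, e+25=d.

qdkdzrd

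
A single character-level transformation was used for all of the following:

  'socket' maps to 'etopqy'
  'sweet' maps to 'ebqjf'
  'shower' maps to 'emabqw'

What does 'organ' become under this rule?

awsfz

Shifts by position in socket: pos 0: s→e (+12), pos 1: o→t (+5), pos 2: c→o (+12), pos 3: k→p (+5) — repeating every 2. It's a Vigenère-style cipher with numeric key [12,5]: position i shifts by key[i mod 2].
On organ: o+12=a, r+5=w, g+12=s, a+5=f, n+12=z.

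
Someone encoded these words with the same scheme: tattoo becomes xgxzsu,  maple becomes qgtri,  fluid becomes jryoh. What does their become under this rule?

xniov

Shifts by position in tattoo: pos 0: t→x (+4), pos 1: a→g (+6), pos 2: t→x (+4), pos 3: t→z (+6) — repeating every 2. A repeating key of period 2 is used — shifts +4, +6 over and over.
On their: t+4=x, h+6=n, e+4=i, i+6=o, r+4=v.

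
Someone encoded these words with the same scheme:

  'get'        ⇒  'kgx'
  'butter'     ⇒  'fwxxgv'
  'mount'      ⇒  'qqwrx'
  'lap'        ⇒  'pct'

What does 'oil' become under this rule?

qkp

The shift depends on letter class: consonant g→k is +4, but vowel e→g is +2. Two shifts are in play — +2 for a/e/i/o/u, +4 for every other letter.
Applying it to oil: o(vowel)+2=q, i(vowel)+2=k, l(cons)+4=p.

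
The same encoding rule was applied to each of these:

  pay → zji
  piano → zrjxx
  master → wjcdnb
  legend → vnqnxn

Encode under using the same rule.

dxnnb

Two shifts are in play — +9 for a/e/i/o/u, +10 for every other letter.
On under: u(vowel)+9=d, n(cons)+10=x, d(cons)+10=n, e(vowel)+9=n, r(cons)+10=b.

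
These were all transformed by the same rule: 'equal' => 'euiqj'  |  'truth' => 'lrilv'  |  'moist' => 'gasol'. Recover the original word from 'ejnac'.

e(4)→e(4) and q(16)→u(20) fit y≡23x+16 (mod 26); the inverse of 23 mod 26 is 17. Each letter's alphabet position (a=0..z=25) is mapped through 23·x+16 mod 26 — an affine cipher.
Undoing it on ejnac: e(4)→17·(4−16)≡4=e; j(9)→17·(9−16)≡11=l; n(13)→17·(13−16)≡1=b; a(0)→17·(0−16)≡14=o; c(2)→17·(2−16)≡22=w (all mod 26).

elbow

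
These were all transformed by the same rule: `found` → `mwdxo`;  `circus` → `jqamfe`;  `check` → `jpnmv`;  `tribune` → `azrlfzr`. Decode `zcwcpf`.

sunset

The shift increases by 1 at each position, starting from +7: 7, 8, 9, ….
Reversing it on zcwcpf: z−7=s, c−8=u, w−9=n, c−10=s, p−11=e, f−12=t.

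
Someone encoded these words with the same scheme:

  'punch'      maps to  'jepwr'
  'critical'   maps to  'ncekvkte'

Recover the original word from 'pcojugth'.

freshman

The output letters match the input read backwards, each shifted +2: punch reversed is hcnup. Read the word backwards and shift each letter +2.
Undoing it on pcojugth: shift back: p−2=n, c−2=a, o−2=m, j−2=h, u−2=s, g−2=e, t−2=r, h−2=f → namhserf; then reverse → freshman.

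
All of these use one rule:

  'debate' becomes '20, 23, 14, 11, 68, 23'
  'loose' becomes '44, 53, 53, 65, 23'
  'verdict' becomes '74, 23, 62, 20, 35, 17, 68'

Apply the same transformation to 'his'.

d(#4)→20 and e(#5)→23: differences scale by 3, so n = 3·pos + 8. The formula is n = 3×(alphabet index, a=1) + 8.
Applying it to his: h=8→32, i=9→35, s=19→65.

32, 35, 65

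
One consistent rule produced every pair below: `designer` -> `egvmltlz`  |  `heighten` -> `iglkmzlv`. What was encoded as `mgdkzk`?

league

Each letter shifts forward by (position + 1), i.e. 1, 2, 3, … — the shift grows by one for each successive letter.
Reversing it on mgdkzk: m−1=l, g−2=e, d−3=a, k−4=g, z−5=u, k−6=e.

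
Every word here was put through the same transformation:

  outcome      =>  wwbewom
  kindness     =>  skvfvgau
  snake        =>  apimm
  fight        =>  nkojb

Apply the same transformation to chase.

kjium

Shifts by position in outcome: pos 0: o→w (+8), pos 1: u→w (+2), pos 2: t→b (+8), pos 3: c→e (+2) — repeating every 2. It's a Vigenère-style cipher with numeric key [8,2]: position i shifts by key[i mod 2].
Applying it to chase: c+8=k, h+2=j, a+8=i, s+2=u, e+8=m.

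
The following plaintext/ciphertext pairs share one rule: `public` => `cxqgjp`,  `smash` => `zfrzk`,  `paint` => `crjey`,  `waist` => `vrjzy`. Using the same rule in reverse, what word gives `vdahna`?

p(15)→c(2) and u(20)→x(23) fit y≡25x+17 (mod 26); the inverse of 25 mod 26 is 25. Each letter's alphabet position (a=0..z=25) is mapped through 25·x+17 mod 26 — an affine cipher.
Decoding vdahna: v(21)→25·(21−17)≡22=w; d(3)→25·(3−17)≡14=o; a(0)→25·(0−17)≡17=r; h(7)→25·(7−17)≡10=k; n(13)→25·(13−17)≡4=e; a(0)→25·(0−17)≡17=r (all mod 26).

worker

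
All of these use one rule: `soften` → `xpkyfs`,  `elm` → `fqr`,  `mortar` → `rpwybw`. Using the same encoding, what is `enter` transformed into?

The rule splits by letter class: vowels +1, consonants +5.
For enter: e(vowel)+1=f, n(cons)+5=s, t(cons)+5=y, e(vowel)+1=f, r(cons)+5=w.

fsyfw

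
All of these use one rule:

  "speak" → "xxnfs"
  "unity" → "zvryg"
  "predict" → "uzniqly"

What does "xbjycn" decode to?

statue

Shifts by position in speak: pos 0: s→x (+5), pos 1: p→x (+8), pos 2: e→n (+9), pos 3: a→f (+5), pos 4: k→s (+8) — repeating every 3. A repeating key of period 3 is used — shifts +5, +8, +9 over and over.
Undoing it on xbjycn: x−5=s, b−8=t, j−9=a, y−5=t, c−8=u, n−9=e.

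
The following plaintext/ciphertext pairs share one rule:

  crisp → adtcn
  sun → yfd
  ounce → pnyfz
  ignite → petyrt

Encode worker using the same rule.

The output letters match the input read backwards, each shifted +11: crisp reversed is psirc. The word is reversed, then every letter is shifted forward by 11.
On worker: reverse → rekrow; then shift: r+11=c, e+11=p, k+11=v, r+11=c, o+11=z, w+11=h.

cpvczh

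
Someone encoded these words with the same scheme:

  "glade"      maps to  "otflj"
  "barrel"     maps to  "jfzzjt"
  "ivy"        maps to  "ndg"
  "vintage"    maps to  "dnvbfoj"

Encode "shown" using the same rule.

The shift depends on letter class: consonant g→o is +8, but vowel a→f is +5. Two shifts are in play — +5 for a/e/i/o/u, +8 for every other letter.
For shown: s(cons)+8=a, h(cons)+8=p, o(vowel)+5=t, w(cons)+8=e, n(cons)+8=v.

aptev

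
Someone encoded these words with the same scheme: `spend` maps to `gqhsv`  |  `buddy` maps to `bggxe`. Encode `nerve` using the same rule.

hyuhq

The output letters match the input read backwards, each shifted +3: spend reversed is dneps. Read the word backwards and shift each letter +3.
For nerve: reverse → evren; then shift: e+3=h, v+3=y, r+3=u, e+3=h, n+3=q.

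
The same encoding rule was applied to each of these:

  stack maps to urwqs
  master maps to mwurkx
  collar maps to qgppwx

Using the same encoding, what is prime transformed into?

Treating letters as 0–25, the rule is x ↦ 23x + 22 (mod 26).
On prime: p(15)→23·15+22≡3=d; r(17)→23·17+22≡23=x; i(8)→23·8+22≡24=y; m(12)→23·12+22≡12=m; e(4)→23·4+22≡10=k (all mod 26).

dxymk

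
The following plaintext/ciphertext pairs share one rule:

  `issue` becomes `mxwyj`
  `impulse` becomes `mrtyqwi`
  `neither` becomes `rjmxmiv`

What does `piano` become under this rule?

tnert

Shifts by position in issue: pos 0: i→m (+4), pos 1: s→x (+5), pos 2: s→w (+4), pos 3: u→y (+4), pos 4: e→j (+5) — repeating every 3. It's a Vigenère-style cipher with numeric key [4,5,4]: position i shifts by key[i mod 3].
On piano: p+4=t, i+5=n, a+4=e, n+4=r, o+5=t.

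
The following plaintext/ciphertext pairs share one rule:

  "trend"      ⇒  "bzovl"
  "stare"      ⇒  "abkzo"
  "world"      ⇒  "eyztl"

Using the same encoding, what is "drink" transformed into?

lzsvs

The shift depends on letter class: consonant t→b is +8, but vowel e→o is +10. Two shifts are in play — +10 for a/e/i/o/u, +8 for every other letter.
For drink: d(cons)+8=l, r(cons)+8=z, i(vowel)+10=s, n(cons)+8=v, k(cons)+8=s.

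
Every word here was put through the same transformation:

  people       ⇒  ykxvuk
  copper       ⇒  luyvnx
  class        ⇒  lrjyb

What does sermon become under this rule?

A repeating key of period 2 is used — shifts +9, +6 over and over.
For sermon: s+9=b, e+6=k, r+9=a, m+6=s, o+9=x, n+6=t.

bkasxt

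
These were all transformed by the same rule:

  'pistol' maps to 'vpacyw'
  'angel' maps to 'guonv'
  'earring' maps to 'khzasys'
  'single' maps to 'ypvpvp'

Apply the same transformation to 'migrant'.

In pistol: p→v is +6, i→p is +7, s→a is +8, t→c is +9 — the shift increases by 1 each position. Letter i (0-indexed) is shifted by i+6, so successive shifts are 6, 7, 8, ….
Applying it to migrant: m+6=s, i+7=p, g+8=o, r+9=a, a+10=k, n+11=y, t+12=f.

spoakyf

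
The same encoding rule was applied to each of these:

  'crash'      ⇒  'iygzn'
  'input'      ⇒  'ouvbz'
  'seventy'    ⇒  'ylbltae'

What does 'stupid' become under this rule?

yaawok

Shifts by position in crash: pos 0: c→i (+6), pos 1: r→y (+7), pos 2: a→g (+6), pos 3: s→z (+7) — repeating every 2. The shifts repeat in a cycle of length 2: positions 0,1,… shift by +6, +7, then the pattern repeats.
On stupid: s+6=y, t+7=a, u+6=a, p+7=w, i+6=o, d+7=k.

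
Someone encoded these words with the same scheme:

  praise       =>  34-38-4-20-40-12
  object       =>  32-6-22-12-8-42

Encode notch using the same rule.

p(#16)→34 and r(#18)→38: differences scale by 2, so n = 2·pos + 2. Each letter becomes 2×(its alphabet position, a=1..z=26) + 2.
On notch: n=14→30, o=15→32, t=20→42, c=3→8, h=8→18.

30-32-42-8-18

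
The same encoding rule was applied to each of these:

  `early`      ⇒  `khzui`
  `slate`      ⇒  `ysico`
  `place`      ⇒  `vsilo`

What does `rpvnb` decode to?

liner

The shift increases by 1 at each position, starting from +6: 6, 7, 8, ….
Reversing it on rpvnb: r−6=l, p−7=i, v−8=n, n−9=e, b−10=r.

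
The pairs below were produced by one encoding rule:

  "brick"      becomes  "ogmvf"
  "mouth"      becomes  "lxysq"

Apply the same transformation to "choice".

igmslg

The output letters match the input read backwards, each shifted +4: brick reversed is kcirb. Two steps: reverse the string, then apply a Caesar shift of +4.
For choice: reverse → eciohc; then shift: e+4=i, c+4=g, i+4=m, o+4=s, h+4=l, c+4=g.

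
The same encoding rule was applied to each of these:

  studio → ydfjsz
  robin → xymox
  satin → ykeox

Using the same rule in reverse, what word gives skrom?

magic

Shifts by position in studio: pos 0: s→y (+6), pos 1: t→d (+10), pos 2: u→f (+11), pos 3: d→j (+6), pos 4: i→s (+10), pos 5: o→z (+11) — repeating every 3. It's a Vigenère-style cipher with numeric key [6,10,11]: position i shifts by key[i mod 3].
Undoing it on skrom: s−6=m, k−10=a, r−11=g, o−6=i, m−10=c.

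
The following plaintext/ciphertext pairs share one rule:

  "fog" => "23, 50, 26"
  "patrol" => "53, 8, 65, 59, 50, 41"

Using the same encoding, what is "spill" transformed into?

62, 53, 32, 41, 41

f(#6)→23 and o(#15)→50: differences scale by 3, so n = 3·pos + 5. The formula is n = 3×(alphabet index, a=1) + 5.
On spill: s=19→62, p=16→53, i=9→32, l=12→41, l=12→41.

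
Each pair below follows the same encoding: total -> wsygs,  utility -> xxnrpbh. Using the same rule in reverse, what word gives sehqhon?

package

In total: t→w is +3, o→s is +4, t→y is +5, a→g is +6 — the shift increases by 1 each position. The shift increases by 1 at each position, starting from +3: 3, 4, 5, ….
Decoding sehqhon: s−3=p, e−4=a, h−5=c, q−6=k, h−7=a, o−8=g, n−9=e.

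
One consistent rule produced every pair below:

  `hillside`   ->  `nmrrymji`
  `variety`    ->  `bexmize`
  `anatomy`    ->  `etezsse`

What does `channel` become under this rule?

The shift depends on letter class: consonant h→n is +6, but vowel i→m is +4. Vowels shift forward by 4 and consonants shift forward by 6.
On channel: c(cons)+6=i, h(cons)+6=n, a(vowel)+4=e, n(cons)+6=t, n(cons)+6=t, e(vowel)+4=i, l(cons)+6=r.

inettir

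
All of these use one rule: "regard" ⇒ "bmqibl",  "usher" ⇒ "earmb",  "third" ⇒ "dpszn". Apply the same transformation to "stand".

A repeating key of period 2 is used — shifts +10, +8 over and over.
On stand: s+10=c, t+8=b, a+10=k, n+8=v, d+10=n.

cbkvn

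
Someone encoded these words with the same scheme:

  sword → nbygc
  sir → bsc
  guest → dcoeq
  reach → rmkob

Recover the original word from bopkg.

wafer

The word is reversed, then every letter is shifted forward by 10.
Undoing it on bopkg: shift back: b−10=r, o−10=e, p−10=f, k−10=a, g−10=w → refaw; then reverse → wafer.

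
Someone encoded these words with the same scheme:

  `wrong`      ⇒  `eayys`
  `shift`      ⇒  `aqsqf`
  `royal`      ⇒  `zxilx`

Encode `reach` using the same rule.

In wrong: w→e is +8, r→a is +9, o→y is +10, n→y is +11 — the shift increases by 1 each position. The shift increases by 1 at each position, starting from +8: 8, 9, 10, ….
For reach: r+8=z, e+9=n, a+10=k, c+11=n, h+12=t.

znknt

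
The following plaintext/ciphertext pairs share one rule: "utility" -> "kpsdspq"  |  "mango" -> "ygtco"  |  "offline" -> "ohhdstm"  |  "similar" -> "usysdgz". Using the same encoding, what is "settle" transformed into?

umppdm

u(20)→k(10) and t(19)→p(15) fit y≡21x+6 (mod 26); the inverse of 21 mod 26 is 5. Each letter's alphabet position (a=0..z=25) is mapped through 21·x+6 mod 26 — an affine cipher.
For settle: s(18)→21·18+6≡20=u; e(4)→21·4+6≡12=m; t(19)→21·19+6≡15=p; t(19)→21·19+6≡15=p; l(11)→21·11+6≡3=d; e(4)→21·4+6≡12=m (all mod 26).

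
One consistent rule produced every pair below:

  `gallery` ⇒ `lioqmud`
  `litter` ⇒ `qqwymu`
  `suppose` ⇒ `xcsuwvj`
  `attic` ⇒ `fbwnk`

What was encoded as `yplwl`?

third

The shifts repeat in a cycle of length 3: positions 0,1,… shift by +5, +8, +3, then the pattern repeats.
Undoing it on yplwl: y−5=t, p−8=h, l−3=i, w−5=r, l−8=d.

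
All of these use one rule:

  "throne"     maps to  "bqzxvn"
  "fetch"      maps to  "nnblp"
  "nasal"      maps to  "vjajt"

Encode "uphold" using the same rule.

cypxtm

The shifts repeat in a cycle of length 2: positions 0,1,… shift by +8, +9, then the pattern repeats.
On uphold: u+8=c, p+9=y, h+8=p, o+9=x, l+8=t, d+9=m.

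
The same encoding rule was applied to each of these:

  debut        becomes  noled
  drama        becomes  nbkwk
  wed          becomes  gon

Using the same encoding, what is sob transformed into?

Each letter is shifted forward by 10 in the alphabet (a Caesar shift of +10).
Applying it to sob: s+10=c, o+10=y, b+10=l.

cyl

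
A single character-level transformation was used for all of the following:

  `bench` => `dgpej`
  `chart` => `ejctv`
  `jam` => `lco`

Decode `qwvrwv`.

output

Compare letters: b→d is +2, e→g is +2, n→p is +2 — a constant shift. Each letter is shifted forward by 2 in the alphabet (a Caesar shift of +2).
Decoding qwvrwv: q−2=o, w−2=u, v−2=t, r−2=p, w−2=u, v−2=t.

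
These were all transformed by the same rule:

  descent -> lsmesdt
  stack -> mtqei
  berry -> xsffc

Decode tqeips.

Treating letters as 0–25, the rule is x ↦ 7x + 16 (mod 26).
Undoing it on tqeips: t(19)→15·(19−16)≡19=t; q(16)→15·(16−16)≡0=a; e(4)→15·(4−16)≡2=c; i(8)→15·(8−16)≡10=k; p(15)→15·(15−16)≡11=l; s(18)→15·(18−16)≡4=e (all mod 26).

tackle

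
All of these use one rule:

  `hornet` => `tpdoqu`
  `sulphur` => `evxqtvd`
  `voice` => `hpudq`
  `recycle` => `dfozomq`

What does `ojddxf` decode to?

circle

Shifts by position in hornet: pos 0: h→t (+12), pos 1: o→p (+1), pos 2: r→d (+12), pos 3: n→o (+1) — repeating every 2. It's a Vigenère-style cipher with numeric key [12,1]: position i shifts by key[i mod 2].
Reversing it on ojddxf: o−12=c, j−1=i, d−12=r, d−1=c, x−12=l, f−1=e.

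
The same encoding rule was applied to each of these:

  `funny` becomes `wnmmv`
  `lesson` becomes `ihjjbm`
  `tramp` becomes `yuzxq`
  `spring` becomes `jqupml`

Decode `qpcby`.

pivot

Each letter's alphabet position (a=0..z=25) is mapped through 15·x+25 mod 26 — an affine cipher.
Undoing it on qpcby: q(16)→7·(16−25)≡15=p; p(15)→7·(15−25)≡8=i; c(2)→7·(2−25)≡21=v; b(1)→7·(1−25)≡14=o; y(24)→7·(24−25)≡19=t (all mod 26).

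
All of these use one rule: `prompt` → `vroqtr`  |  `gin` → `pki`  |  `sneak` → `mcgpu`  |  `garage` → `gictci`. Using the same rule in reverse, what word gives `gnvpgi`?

The output letters match the input read backwards, each shifted +2: prompt reversed is tpmorp. The word is reversed, then every letter is shifted forward by 2.
Reversing it on gnvpgi: shift back: g−2=e, n−2=l, v−2=t, p−2=n, g−2=e, i−2=g → eltneg; then reverse → gentle.

gentle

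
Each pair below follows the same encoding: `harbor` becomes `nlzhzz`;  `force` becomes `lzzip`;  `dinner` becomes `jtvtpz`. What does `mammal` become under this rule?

sluslt

It's a Vigenère-style cipher with numeric key [6,11,8]: position i shifts by key[i mod 3].
For mammal: m+6=s, a+11=l, m+8=u, m+6=s, a+11=l, l+8=t.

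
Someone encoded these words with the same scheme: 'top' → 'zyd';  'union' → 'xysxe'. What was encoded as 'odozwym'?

The output letters match the input read backwards, each shifted +10: top reversed is pot. Two steps: reverse the string, then apply a Caesar shift of +10.
Decoding odozwym: shift back: o−10=e, d−10=t, o−10=e, z−10=p, w−10=m, y−10=o, m−10=c → etepmoc; then reverse → compete.

compete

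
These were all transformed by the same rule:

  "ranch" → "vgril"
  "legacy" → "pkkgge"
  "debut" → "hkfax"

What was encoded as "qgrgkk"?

manage

It's a Vigenère-style cipher with numeric key [4,6]: position i shifts by key[i mod 2].
Undoing it on qgrgkk: q−4=m, g−6=a, r−4=n, g−6=a, k−4=g, k−6=e.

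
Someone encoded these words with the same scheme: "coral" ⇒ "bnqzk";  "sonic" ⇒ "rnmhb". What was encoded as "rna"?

It's a constant shift of +25 (ROT25).
Decoding rna: r−25=s, n−25=o, a−25=b.

sob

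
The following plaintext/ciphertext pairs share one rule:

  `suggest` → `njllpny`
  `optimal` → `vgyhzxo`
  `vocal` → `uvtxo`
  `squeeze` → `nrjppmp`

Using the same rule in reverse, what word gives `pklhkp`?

engine

s(18)→n(13) and u(20)→j(9) fit y≡11x+23 (mod 26); the inverse of 11 mod 26 is 19. Each letter's alphabet position (a=0..z=25) is mapped through 11·x+23 mod 26 — an affine cipher.
Decoding pklhkp: p(15)→19·(15−23)≡4=e; k(10)→19·(10−23)≡13=n; l(11)→19·(11−23)≡6=g; h(7)→19·(7−23)≡8=i; k(10)→19·(10−23)≡13=n; p(15)→19·(15−23)≡4=e (all mod 26).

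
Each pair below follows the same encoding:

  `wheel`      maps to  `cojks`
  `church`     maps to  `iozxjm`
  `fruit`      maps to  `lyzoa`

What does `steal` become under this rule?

yajgs

Shifts by position in wheel: pos 0: w→c (+6), pos 1: h→o (+7), pos 2: e→j (+5), pos 3: e→k (+6), pos 4: l→s (+7) — repeating every 3. It's a Vigenère-style cipher with numeric key [6,7,5]: position i shifts by key[i mod 3].
Applying it to steal: s+6=y, t+7=a, e+5=j, a+6=g, l+7=s.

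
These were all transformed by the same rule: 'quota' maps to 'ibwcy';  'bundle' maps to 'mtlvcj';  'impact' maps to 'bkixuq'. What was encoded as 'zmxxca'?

The output letters match the input read backwards, each shifted +8: quota reversed is atouq. Two steps: reverse the string, then apply a Caesar shift of +8.
Decoding zmxxca: shift back: z−8=r, m−8=e, x−8=p, x−8=p, c−8=u, a−8=s → reppus; then reverse → supper.

supper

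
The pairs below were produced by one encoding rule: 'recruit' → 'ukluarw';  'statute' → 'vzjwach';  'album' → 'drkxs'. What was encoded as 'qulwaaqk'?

nocturne

Shifts by position in recruit: pos 0: r→u (+3), pos 1: e→k (+6), pos 2: c→l (+9), pos 3: r→u (+3), pos 4: u→a (+6), pos 5: i→r (+9) — repeating every 3. The shifts repeat in a cycle of length 3: positions 0,1,… shift by +3, +6, +9, then the pattern repeats.
Reversing it on qulwaaqk: q−3=n, u−6=o, l−9=c, w−3=t, a−6=u, a−9=r, q−3=n, k−6=e.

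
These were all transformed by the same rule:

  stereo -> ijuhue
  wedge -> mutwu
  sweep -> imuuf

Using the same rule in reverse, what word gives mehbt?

world

Compare letters: s→i is +16, t→j is +16, e→u is +16 — a constant shift. It's a constant shift of +16 (ROT16).
Decoding mehbt: m−16=w, e−16=o, h−16=r, b−16=l, t−16=d.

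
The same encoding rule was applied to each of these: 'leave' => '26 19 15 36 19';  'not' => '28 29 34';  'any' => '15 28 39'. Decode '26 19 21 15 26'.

l is letter #12 and maps to 26: an offset of 14. The number is (letter's place in the alphabet, a=1) + 14.
Reversing it on 26 19 21 15 26: 26→(26−14)÷1=12=l, 19→(19−14)÷1=5=e, 21→(21−14)÷1=7=g, 15→(15−14)÷1=1=a, 26→(26−14)÷1=12=l.

legal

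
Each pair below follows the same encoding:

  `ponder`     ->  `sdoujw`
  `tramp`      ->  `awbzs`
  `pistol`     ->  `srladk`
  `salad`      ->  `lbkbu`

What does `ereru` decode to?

p(15)→s(18) and o(14)→d(3) fit y≡15x+1 (mod 26); the inverse of 15 mod 26 is 7. Treating letters as 0–25, the rule is x ↦ 15x + 1 (mod 26).
Undoing it on ereru: e(4)→7·(4−1)≡21=v; r(17)→7·(17−1)≡8=i; e(4)→7·(4−1)≡21=v; r(17)→7·(17−1)≡8=i; u(20)→7·(20−1)≡3=d (all mod 26).

vivid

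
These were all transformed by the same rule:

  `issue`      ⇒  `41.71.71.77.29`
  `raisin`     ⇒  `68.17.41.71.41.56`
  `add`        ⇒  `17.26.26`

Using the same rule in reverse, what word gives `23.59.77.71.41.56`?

The formula is n = 3×(alphabet index, a=1) + 14.
Decoding 23.59.77.71.41.56: 23→(23−14)÷3=3=c, 59→(59−14)÷3=15=o, 77→(77−14)÷3=21=u, 71→(71−14)÷3=19=s, 41→(41−14)÷3=9=i, 56→(56−14)÷3=14=n.

cousin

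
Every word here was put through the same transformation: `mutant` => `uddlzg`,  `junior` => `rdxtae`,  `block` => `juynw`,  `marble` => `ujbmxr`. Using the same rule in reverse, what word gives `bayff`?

trout

In mutant: m→u is +8, u→d is +9, t→d is +10, a→l is +11 — the shift increases by 1 each position. Letter i (0-indexed) is shifted by i+8, so successive shifts are 8, 9, 10, ….
Decoding bayff: b−8=t, a−9=r, y−10=o, f−11=u, f−12=t.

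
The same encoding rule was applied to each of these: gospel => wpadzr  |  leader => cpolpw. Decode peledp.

estate

The output letters match the input read backwards, each shifted +11: gospel reversed is lepsog. Read the word backwards and shift each letter +11.
Reversing it on peledp: shift back: p−11=e, e−11=t, l−11=a, e−11=t, d−11=s, p−11=e → etatse; then reverse → estate.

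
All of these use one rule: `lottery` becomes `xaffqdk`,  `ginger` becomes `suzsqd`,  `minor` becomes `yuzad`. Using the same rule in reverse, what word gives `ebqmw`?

Compare letters: l→x is +12, o→a is +12, t→f is +12 — a constant shift. This is a Caesar cipher with shift 12.
Undoing it on ebqmw: e−12=s, b−12=p, q−12=e, m−12=a, w−12=k.

speak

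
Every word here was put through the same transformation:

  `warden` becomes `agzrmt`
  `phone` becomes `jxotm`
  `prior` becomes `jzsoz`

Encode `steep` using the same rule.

Each letter's alphabet position (a=0..z=25) is mapped through 21·x+6 mod 26 — an affine cipher.
For steep: s(18)→21·18+6≡20=u; t(19)→21·19+6≡15=p; e(4)→21·4+6≡12=m; e(4)→21·4+6≡12=m; p(15)→21·15+6≡9=j (all mod 26).

upmmj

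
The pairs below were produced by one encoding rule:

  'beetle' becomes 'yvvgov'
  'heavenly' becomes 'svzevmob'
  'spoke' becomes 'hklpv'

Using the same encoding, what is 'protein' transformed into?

kilgvrm

Each letter is replaced by its mirror in the alphabet: a↔z, b↔y, c↔x, and so on (the Atbash cipher).
Applying it to protein: p↔k, r↔i, o↔l, t↔g, e↔v, i↔r, n↔m.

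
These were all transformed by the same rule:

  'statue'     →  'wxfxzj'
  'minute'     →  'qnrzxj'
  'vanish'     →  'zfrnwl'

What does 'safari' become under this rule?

The shift depends on letter class: consonant s→w is +4, but vowel a→f is +5. The rule splits by letter class: vowels +5, consonants +4.
Applying it to safari: s(cons)+4=w, a(vowel)+5=f, f(cons)+4=j, a(vowel)+5=f, r(cons)+4=v, i(vowel)+5=n.

wfjfvn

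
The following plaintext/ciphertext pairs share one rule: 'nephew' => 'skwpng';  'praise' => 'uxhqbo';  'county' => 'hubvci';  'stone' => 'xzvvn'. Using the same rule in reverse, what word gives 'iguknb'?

Each letter shifts forward by (position + 5), i.e. 5, 6, 7, … — the shift grows by one for each successive letter.
Undoing it on iguknb: i−5=d, g−6=a, u−7=n, k−8=c, n−9=e, b−10=r.

dancer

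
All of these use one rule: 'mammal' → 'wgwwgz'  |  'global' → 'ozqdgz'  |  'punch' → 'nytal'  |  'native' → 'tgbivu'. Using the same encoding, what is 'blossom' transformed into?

m(12)→w(22) and a(0)→g(6) fit y≡23x+6 (mod 26); the inverse of 23 mod 26 is 17. This is an affine cipher: with a=0,…,z=25, each position x becomes (23x+6) mod 26.
On blossom: b(1)→23·1+6≡3=d; l(11)→23·11+6≡25=z; o(14)→23·14+6≡16=q; s(18)→23·18+6≡4=e; s(18)→23·18+6≡4=e; o(14)→23·14+6≡16=q; m(12)→23·12+6≡22=w (all mod 26).

dzqeeqw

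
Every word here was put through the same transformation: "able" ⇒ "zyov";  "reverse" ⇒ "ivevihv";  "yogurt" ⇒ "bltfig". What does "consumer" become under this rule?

Each pair mirrors across the alphabet (a↔z, b↔y, l↔o): positions sum to 25. This is the alphabet-reversal cipher (Atbash): a becomes z, b becomes y, etc.
On consumer: c↔x, o↔l, n↔m, s↔h, u↔f, m↔n, e↔v, r↔i.

xlmhfnvi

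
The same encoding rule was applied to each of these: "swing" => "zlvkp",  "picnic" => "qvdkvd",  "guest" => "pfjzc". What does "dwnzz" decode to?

Treating letters as 0–25, the rule is x ↦ 3x + 23 (mod 26).
Reversing it on dwnzz: d(3)→9·(3−23)≡2=c; w(22)→9·(22−23)≡17=r; n(13)→9·(13−23)≡14=o; z(25)→9·(25−23)≡18=s; z(25)→9·(25−23)≡18=s (all mod 26).

cross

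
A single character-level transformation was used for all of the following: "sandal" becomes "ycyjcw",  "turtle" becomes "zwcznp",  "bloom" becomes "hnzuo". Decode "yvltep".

Shifts by position in sandal: pos 0: s→y (+6), pos 1: a→c (+2), pos 2: n→y (+11), pos 3: d→j (+6), pos 4: a→c (+2), pos 5: l→w (+11) — repeating every 3. It's a Vigenère-style cipher with numeric key [6,2,11]: position i shifts by key[i mod 3].
Reversing it on yvltep: y−6=s, v−2=t, l−11=a, t−6=n, e−2=c, p−11=e.

stance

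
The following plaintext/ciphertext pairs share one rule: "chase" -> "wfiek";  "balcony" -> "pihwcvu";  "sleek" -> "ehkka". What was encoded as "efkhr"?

shelf

This is an affine cipher: with a=0,…,z=25, each position x becomes (7x+8) mod 26.
Reversing it on efkhr: e(4)→15·(4−8)≡18=s; f(5)→15·(5−8)≡7=h; k(10)→15·(10−8)≡4=e; h(7)→15·(7−8)≡11=l; r(17)→15·(17−8)≡5=f (all mod 26).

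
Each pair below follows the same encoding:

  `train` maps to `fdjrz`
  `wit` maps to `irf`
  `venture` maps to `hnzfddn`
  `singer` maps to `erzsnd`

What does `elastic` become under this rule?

The shift depends on letter class: consonant t→f is +12, but vowel a→j is +9. Two shifts are in play — +9 for a/e/i/o/u, +12 for every other letter.
For elastic: e(vowel)+9=n, l(cons)+12=x, a(vowel)+9=j, s(cons)+12=e, t(cons)+12=f, i(vowel)+9=r, c(cons)+12=o.

nxjefro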